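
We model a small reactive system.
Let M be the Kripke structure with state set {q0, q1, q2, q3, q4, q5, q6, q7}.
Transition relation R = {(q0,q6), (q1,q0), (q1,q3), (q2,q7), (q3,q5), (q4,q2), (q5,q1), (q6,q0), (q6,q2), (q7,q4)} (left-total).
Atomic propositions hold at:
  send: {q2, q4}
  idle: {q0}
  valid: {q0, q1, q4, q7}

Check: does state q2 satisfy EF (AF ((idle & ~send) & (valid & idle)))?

No

Sat(~send) = {q0, q1, q3, q5, q6, q7}
Sat(idle & ~send) = {q0}
Sat(valid & idle) = {q0}
Sat((idle & ~send) & (valid & idle)) = {q0}
AF ((idle & ~send) & (valid & idle)): least fixpoint, start Z0 = {q0}, add states with every successor in Z. Already a fixed point.
Sat(AF ((idle & ~send) & (valid & idle))) = {q0}
EF (AF ((idle & ~send) & (valid & idle))): least fixpoint, start Z0 = {q0}, add states with some successor in Z. Z1 = {q0, q1, q6}; Z2 = {q0, q1, q5, q6}; Z3 = {q0, q1, q3, q5, q6}; fixed.
Sat(EF (AF ((idle & ~send) & (valid & idle)))) = {q0, q1, q3, q5, q6}
q2 ∉ Sat(EF (AF ((idle & ~send) & (valid & idle)))) = {q0, q1, q3, q5, q6}, so the formula does not hold at q2.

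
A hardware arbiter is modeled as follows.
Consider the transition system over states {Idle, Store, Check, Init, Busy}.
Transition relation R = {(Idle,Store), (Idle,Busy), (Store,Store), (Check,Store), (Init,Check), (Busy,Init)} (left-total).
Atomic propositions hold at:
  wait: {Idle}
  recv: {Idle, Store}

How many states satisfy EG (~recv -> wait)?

2

Sat(~recv) = {Check, Init, Busy}
Sat(~recv -> wait) = {Idle, Store}
EG (~recv -> wait): greatest fixpoint, start Z0 = {Idle, Store}, keep only states in Sat with some successor in Z. Already a fixed point.
Sat(EG (~recv -> wait)) = {Idle, Store}
|Sat(EG (~recv -> wait))| = |{Idle, Store}| = 2.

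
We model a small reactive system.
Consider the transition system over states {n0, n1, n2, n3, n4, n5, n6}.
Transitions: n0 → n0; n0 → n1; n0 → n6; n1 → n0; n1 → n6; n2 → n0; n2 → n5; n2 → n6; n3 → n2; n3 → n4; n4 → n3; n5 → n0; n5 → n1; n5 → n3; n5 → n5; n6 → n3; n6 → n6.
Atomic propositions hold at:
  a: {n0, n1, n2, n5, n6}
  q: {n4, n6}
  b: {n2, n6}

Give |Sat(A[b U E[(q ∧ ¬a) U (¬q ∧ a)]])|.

4

Sat(¬a) = {n3, n4}
Sat(q ∧ ¬a) = {n4}
Sat(¬q) = {n0, n1, n2, n3, n5}
Sat(¬q ∧ a) = {n0, n1, n2, n5}
E[(q ∧ ¬a) U (¬q ∧ a)]: least fixpoint, start Z0 = Sat((¬q ∧ a)) = {n0, n1, n2, n5}, add states in Sat(q ∧ ¬a) with some successor in Z. Already a fixed point.
Sat(E[(q ∧ ¬a) U (¬q ∧ a)]) = {n0, n1, n2, n5}
A[b U E[(q ∧ ¬a) U (¬q ∧ a)]]: least fixpoint, start Z0 = Sat(E[(q ∧ ¬a) U (¬q ∧ a)]) = {n0, n1, n2, n5}, add states in Sat(b) with every successor in Z. Already a fixed point.
Sat(A[b U E[(q ∧ ¬a) U (¬q ∧ a)]]) = {n0, n1, n2, n5}
|Sat(A[b U E[(q ∧ ¬a) U (¬q ∧ a)]])| = |{n0, n1, n2, n5}| = 4.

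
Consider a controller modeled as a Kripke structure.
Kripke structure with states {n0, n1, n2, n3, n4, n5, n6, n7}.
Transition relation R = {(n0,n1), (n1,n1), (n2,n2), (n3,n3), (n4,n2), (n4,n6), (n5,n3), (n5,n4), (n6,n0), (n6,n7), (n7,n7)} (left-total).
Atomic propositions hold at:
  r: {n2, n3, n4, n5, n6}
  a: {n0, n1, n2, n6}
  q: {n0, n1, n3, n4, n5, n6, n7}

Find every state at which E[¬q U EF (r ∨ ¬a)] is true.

{n2, n3, n4, n5, n6, n7}

Sat(¬q) = {n2}
Sat(¬a) = {n3, n4, n5, n7}
Sat(r ∨ ¬a) = {n2, n3, n4, n5, n6, n7}
EF (r ∨ ¬a): least fixpoint, start Z0 = {n2, n3, n4, n5, n6, n7}, add states with some successor in Z. Already a fixed point.
Sat(EF (r ∨ ¬a)) = {n2, n3, n4, n5, n6, n7}
E[¬q U EF (r ∨ ¬a)]: least fixpoint, start Z0 = Sat(EF (r ∨ ¬a)) = {n2, n3, n4, n5, n6, n7}, add states in Sat(¬q) with some successor in Z. Already a fixed point.
Sat(E[¬q U EF (r ∨ ¬a)]) = {n2, n3, n4, n5, n6, n7}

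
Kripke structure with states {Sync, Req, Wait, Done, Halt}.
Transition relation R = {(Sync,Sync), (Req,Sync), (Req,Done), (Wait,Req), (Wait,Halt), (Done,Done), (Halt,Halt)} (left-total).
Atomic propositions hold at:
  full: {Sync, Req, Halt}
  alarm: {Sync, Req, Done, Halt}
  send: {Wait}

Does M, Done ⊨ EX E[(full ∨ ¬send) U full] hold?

No

Sat(¬send) = {Sync, Req, Done, Halt}
Sat(full ∨ ¬send) = {Sync, Req, Done, Halt}
E[(full ∨ ¬send) U full]: least fixpoint, start Z0 = Sat(full) = {Sync, Req, Halt}, add states in Sat(full ∨ ¬send) with some successor in Z. Already a fixed point.
Sat(E[(full ∨ ¬send) U full]) = {Sync, Req, Halt}
Sat(EX E[(full ∨ ¬send) U full]) = {s : some successor in {Sync, Req, Halt}} = {Sync, Req, Wait, Halt}
Done ∉ Sat(EX E[(full ∨ ¬send) U full]) = {Sync, Req, Wait, Halt}, so the formula does not hold at Done.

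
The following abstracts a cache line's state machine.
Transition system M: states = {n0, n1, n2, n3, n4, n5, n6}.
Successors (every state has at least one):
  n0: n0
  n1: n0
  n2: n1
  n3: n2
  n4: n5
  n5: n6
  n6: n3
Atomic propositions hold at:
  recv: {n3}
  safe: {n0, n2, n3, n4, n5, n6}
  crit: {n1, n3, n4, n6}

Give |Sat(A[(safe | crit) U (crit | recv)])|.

Sat(safe | crit) = {n0, n1, n2, n3, n4, n5, n6}
Sat(crit | recv) = {n1, n3, n4, n6}
A[(safe | crit) U (crit | recv)]: least fixpoint, start Z0 = Sat((crit | recv)) = {n1, n3, n4, n6}, add states in Sat(safe | crit) with every successor in Z. Z1 = {n1, n2, n3, n4, n5, n6}; fixed.
Sat(A[(safe | crit) U (crit | recv)]) = {n1, n2, n3, n4, n5, n6}
|Sat(A[(safe | crit) U (crit | recv)])| = |{n1, n2, n3, n4, n5, n6}| = 6.

6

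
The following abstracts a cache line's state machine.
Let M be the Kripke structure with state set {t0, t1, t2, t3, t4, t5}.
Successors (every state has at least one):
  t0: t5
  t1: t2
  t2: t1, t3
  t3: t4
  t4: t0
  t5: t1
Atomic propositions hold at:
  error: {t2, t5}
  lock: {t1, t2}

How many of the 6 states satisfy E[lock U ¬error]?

Sat(¬error) = {t0, t1, t3, t4}
E[lock U ¬error]: least fixpoint, start Z0 = Sat(¬error) = {t0, t1, t3, t4}, add states in Sat(lock) with some successor in Z. Z1 = {t0, t1, t2, t3, t4}; fixed.
Sat(E[lock U ¬error]) = {t0, t1, t2, t3, t4}
|Sat(E[lock U ¬error])| = |{t0, t1, t2, t3, t4}| = 5.

5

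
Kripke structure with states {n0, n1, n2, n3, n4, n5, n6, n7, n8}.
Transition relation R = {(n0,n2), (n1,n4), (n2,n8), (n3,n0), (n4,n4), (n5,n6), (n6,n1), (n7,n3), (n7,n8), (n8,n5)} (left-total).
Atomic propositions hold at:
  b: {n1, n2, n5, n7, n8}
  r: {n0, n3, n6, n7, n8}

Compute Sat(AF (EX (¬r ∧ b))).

{n0, n2, n3, n5, n6, n7, n8}

Sat(¬r) = {n1, n2, n4, n5}
Sat(¬r ∧ b) = {n1, n2, n5}
Sat(EX (¬r ∧ b)) = {s : some successor in {n1, n2, n5}} = {n0, n6, n8}
AF (EX (¬r ∧ b)): least fixpoint, start Z0 = {n0, n6, n8}, add states with every successor in Z. Z1 = {n0, n2, n3, n5, n6, n8}; Z2 = {n0, n2, n3, n5, n6, n7, n8}; fixed.
Sat(AF (EX (¬r ∧ b))) = {n0, n2, n3, n5, n6, n7, n8}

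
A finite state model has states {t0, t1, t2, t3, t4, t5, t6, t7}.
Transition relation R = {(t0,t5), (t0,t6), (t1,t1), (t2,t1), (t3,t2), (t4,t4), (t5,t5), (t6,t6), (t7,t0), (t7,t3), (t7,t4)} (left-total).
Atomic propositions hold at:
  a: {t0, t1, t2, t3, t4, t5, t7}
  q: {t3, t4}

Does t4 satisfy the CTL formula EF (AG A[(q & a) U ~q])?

No

Sat(q & a) = {t3, t4}
Sat(~q) = {t0, t1, t2, t5, t6, t7}
A[(q & a) U ~q]: least fixpoint, start Z0 = Sat(~q) = {t0, t1, t2, t5, t6, t7}, add states in Sat(q & a) with every successor in Z. Z1 = {t0, t1, t2, t3, t5, t6, t7}; fixed.
Sat(A[(q & a) U ~q]) = {t0, t1, t2, t3, t5, t6, t7}
AG A[(q & a) U ~q]: greatest fixpoint, start Z0 = {t0, t1, t2, t3, t5, t6, t7}, keep only states in Sat with every successor in Z. Z1 = {t0, t1, t2, t3, t5, t6}; fixed.
Sat(AG A[(q & a) U ~q]) = {t0, t1, t2, t3, t5, t6}
EF (AG A[(q & a) U ~q]): least fixpoint, start Z0 = {t0, t1, t2, t3, t5, t6}, add states with some successor in Z. Z1 = {t0, t1, t2, t3, t5, t6, t7}; fixed.
Sat(EF (AG A[(q & a) U ~q])) = {t0, t1, t2, t3, t5, t6, t7}
t4 ∉ Sat(EF (AG A[(q & a) U ~q])) = {t0, t1, t2, t3, t5, t6, t7}, so the formula does not hold at t4.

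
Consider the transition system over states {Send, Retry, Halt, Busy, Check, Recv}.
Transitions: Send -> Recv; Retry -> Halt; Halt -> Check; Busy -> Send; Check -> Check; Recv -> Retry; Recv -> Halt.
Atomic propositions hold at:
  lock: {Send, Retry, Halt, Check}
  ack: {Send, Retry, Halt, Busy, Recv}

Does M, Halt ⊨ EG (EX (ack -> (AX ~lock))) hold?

Sat(~lock) = {Busy, Recv}
Sat(AX ~lock) = {s : every successor in {Busy, Recv}} = {Send}
Sat(ack -> (AX ~lock)) = {Send, Check}
Sat(EX (ack -> (AX ~lock))) = {s : some successor in {Send, Check}} = {Halt, Busy, Check}
EG (EX (ack -> (AX ~lock))): greatest fixpoint, start Z0 = {Halt, Busy, Check}, keep only states in Sat with some successor in Z. Z1 = {Halt, Check}; fixed.
Sat(EG (EX (ack -> (AX ~lock)))) = {Halt, Check}
Halt ∈ Sat(EG (EX (ack -> (AX ~lock)))) = {Halt, Check}, so the formula holds at Halt.

Yes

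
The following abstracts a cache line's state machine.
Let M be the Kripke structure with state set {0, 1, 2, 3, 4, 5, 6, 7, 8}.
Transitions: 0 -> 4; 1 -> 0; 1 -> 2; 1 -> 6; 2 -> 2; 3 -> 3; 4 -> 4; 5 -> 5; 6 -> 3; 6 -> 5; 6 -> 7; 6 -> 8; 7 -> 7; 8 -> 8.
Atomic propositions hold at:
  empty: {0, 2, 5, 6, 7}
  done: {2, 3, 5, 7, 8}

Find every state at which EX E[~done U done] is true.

{1, 2, 3, 5, 6, 7, 8}

Sat(~done) = {0, 1, 4, 6}
E[~done U done]: least fixpoint, start Z0 = Sat(done) = {2, 3, 5, 7, 8}, add states in Sat(~done) with some successor in Z. Z1 = {1, 2, 3, 5, 6, 7, 8}; fixed.
Sat(E[~done U done]) = {1, 2, 3, 5, 6, 7, 8}
Sat(EX E[~done U done]) = {s : some successor in {1, 2, 3, 5, 6, 7, 8}} = {1, 2, 3, 5, 6, 7, 8}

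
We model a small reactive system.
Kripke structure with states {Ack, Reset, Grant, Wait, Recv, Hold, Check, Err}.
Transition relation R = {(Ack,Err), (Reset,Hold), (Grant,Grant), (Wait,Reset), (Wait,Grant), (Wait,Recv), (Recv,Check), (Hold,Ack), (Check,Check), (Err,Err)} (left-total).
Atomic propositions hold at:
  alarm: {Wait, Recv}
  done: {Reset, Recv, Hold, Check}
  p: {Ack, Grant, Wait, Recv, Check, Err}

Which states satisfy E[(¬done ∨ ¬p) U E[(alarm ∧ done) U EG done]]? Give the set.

Sat(¬done) = {Ack, Grant, Wait, Err}
Sat(¬p) = {Reset, Hold}
Sat(¬done ∨ ¬p) = {Ack, Reset, Grant, Wait, Hold, Err}
Sat(alarm ∧ done) = {Recv}
EG done: greatest fixpoint, start Z0 = {Reset, Recv, Hold, Check}, keep only states in Sat with some successor in Z. Z1 = {Reset, Recv, Check}; Z2 = {Recv, Check}; fixed.
Sat(EG done) = {Recv, Check}
E[(alarm ∧ done) U EG done]: least fixpoint, start Z0 = Sat(EG done) = {Recv, Check}, add states in Sat(alarm ∧ done) with some successor in Z. Already a fixed point.
Sat(E[(alarm ∧ done) U EG done]) = {Recv, Check}
E[(¬done ∨ ¬p) U E[(alarm ∧ done) U EG done]]: least fixpoint, start Z0 = Sat(E[(alarm ∧ done) U EG done]) = {Recv, Check}, add states in Sat(¬done ∨ ¬p) with some successor in Z. Z1 = {Wait, Recv, Check}; fixed.
Sat(E[(¬done ∨ ¬p) U E[(alarm ∧ done) U EG done]]) = {Wait, Recv, Check}

{Wait, Recv, Check}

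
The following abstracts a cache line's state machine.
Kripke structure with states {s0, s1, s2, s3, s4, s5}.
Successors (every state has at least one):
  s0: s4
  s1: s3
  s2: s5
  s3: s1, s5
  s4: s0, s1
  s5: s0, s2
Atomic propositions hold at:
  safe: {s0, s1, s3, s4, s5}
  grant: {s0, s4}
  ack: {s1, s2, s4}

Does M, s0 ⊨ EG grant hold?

EG grant: greatest fixpoint, start Z0 = {s0, s4}, keep only states in Sat with some successor in Z. Already a fixed point.
Sat(EG grant) = {s0, s4}
s0 ∈ Sat(EG grant) = {s0, s4}, so the formula holds at s0.

Yes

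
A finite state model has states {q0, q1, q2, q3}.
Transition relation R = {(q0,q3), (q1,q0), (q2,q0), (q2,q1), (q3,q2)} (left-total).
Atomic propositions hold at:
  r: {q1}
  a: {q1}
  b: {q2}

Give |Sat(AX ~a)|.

3

Sat(~a) = {q0, q2, q3}
Sat(AX ~a) = {s : every successor in {q0, q2, q3}} = {q0, q1, q3}
|Sat(AX ~a)| = |{q0, q1, q3}| = 3.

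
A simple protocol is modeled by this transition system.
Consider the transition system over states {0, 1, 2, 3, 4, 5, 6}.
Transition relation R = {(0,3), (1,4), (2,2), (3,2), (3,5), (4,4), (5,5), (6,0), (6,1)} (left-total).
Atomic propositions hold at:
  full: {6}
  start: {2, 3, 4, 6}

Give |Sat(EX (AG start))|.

AG start: greatest fixpoint, start Z0 = {2, 3, 4, 6}, keep only states in Sat with every successor in Z. Z1 = {2, 4}; fixed.
Sat(AG start) = {2, 4}
Sat(EX (AG start)) = {s : some successor in {2, 4}} = {1, 2, 3, 4}
|Sat(EX (AG start))| = |{1, 2, 3, 4}| = 4.

4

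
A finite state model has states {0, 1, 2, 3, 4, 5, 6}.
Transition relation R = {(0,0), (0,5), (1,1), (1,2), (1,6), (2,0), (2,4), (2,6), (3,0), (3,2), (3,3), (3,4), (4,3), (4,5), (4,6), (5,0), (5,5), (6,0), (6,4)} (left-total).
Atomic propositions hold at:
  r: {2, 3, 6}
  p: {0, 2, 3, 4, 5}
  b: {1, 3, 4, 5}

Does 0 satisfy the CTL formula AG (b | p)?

Yes

Sat(b | p) = {0, 1, 2, 3, 4, 5}
AG (b | p): greatest fixpoint, start Z0 = {0, 1, 2, 3, 4, 5}, keep only states in Sat with every successor in Z. Z1 = {0, 3, 5}; Z2 = {0, 5}; fixed.
Sat(AG (b | p)) = {0, 5}
0 ∈ Sat(AG (b | p)) = {0, 5}, so the formula holds at 0.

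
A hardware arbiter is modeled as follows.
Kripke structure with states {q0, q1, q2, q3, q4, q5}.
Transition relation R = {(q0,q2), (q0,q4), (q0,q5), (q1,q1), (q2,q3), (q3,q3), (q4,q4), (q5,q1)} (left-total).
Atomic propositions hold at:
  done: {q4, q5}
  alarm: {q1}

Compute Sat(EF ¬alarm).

{q0, q2, q3, q4, q5}

Sat(¬alarm) = {q0, q2, q3, q4, q5}
EF ¬alarm: least fixpoint, start Z0 = {q0, q2, q3, q4, q5}, add states with some successor in Z. Already a fixed point.
Sat(EF ¬alarm) = {q0, q2, q3, q4, q5}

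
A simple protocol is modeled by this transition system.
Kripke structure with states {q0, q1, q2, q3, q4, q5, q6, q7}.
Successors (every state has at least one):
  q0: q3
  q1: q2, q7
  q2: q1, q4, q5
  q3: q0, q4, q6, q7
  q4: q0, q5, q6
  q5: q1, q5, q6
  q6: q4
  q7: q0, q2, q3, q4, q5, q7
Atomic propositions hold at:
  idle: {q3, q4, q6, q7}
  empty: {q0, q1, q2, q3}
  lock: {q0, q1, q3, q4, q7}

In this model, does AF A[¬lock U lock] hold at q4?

Sat(¬lock) = {q2, q5, q6}
A[¬lock U lock]: least fixpoint, start Z0 = Sat(lock) = {q0, q1, q3, q4, q7}, add states in Sat(¬lock) with every successor in Z. Z1 = {q0, q1, q3, q4, q6, q7}; fixed.
Sat(A[¬lock U lock]) = {q0, q1, q3, q4, q6, q7}
AF A[¬lock U lock]: least fixpoint, start Z0 = {q0, q1, q3, q4, q6, q7}, add states with every successor in Z. Already a fixed point.
Sat(AF A[¬lock U lock]) = {q0, q1, q3, q4, q6, q7}
q4 ∈ Sat(AF A[¬lock U lock]) = {q0, q1, q3, q4, q6, q7}, so the formula holds at q4.

Yes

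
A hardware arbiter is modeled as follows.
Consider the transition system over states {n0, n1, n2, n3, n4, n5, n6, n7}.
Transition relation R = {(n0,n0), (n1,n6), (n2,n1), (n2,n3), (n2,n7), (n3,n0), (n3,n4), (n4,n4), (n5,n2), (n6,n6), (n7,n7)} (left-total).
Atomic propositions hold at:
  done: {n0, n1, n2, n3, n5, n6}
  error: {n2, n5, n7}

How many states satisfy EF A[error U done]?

A[error U done]: least fixpoint, start Z0 = Sat(done) = {n0, n1, n2, n3, n5, n6}, add states in Sat(error) with every successor in Z. Already a fixed point.
Sat(A[error U done]) = {n0, n1, n2, n3, n5, n6}
EF A[error U done]: least fixpoint, start Z0 = {n0, n1, n2, n3, n5, n6}, add states with some successor in Z. Already a fixed point.
Sat(EF A[error U done]) = {n0, n1, n2, n3, n5, n6}
|Sat(EF A[error U done])| = |{n0, n1, n2, n3, n5, n6}| = 6.

6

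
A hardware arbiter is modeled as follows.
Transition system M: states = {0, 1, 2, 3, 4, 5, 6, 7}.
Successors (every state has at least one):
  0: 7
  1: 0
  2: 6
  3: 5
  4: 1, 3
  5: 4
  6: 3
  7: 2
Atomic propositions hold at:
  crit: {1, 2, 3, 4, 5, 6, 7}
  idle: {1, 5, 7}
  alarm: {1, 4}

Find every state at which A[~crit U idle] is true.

Sat(~crit) = {0}
A[~crit U idle]: least fixpoint, start Z0 = Sat(idle) = {1, 5, 7}, add states in Sat(~crit) with every successor in Z. Z1 = {0, 1, 5, 7}; fixed.
Sat(A[~crit U idle]) = {0, 1, 5, 7}

{0, 1, 5, 7}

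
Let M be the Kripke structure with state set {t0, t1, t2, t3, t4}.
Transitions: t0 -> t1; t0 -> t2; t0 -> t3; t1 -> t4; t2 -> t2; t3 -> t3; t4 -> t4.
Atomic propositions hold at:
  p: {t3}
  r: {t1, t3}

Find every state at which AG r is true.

{t3}

AG r: greatest fixpoint, start Z0 = {t1, t3}, keep only states in Sat with every successor in Z. Z1 = {t3}; fixed.
Sat(AG r) = {t3}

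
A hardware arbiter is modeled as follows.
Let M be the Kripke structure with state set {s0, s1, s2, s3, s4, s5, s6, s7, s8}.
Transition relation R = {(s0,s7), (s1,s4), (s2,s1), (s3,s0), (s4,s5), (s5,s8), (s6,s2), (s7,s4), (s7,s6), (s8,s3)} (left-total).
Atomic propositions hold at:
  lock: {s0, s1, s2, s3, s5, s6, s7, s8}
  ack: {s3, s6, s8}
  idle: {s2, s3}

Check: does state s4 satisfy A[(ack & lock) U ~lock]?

Yes

Sat(ack & lock) = {s3, s6, s8}
Sat(~lock) = {s4}
A[(ack & lock) U ~lock]: least fixpoint, start Z0 = Sat(~lock) = {s4}, add states in Sat(ack & lock) with every successor in Z. Already a fixed point.
Sat(A[(ack & lock) U ~lock]) = {s4}
s4 ∈ Sat(A[(ack & lock) U ~lock]) = {s4}, so the formula holds at s4.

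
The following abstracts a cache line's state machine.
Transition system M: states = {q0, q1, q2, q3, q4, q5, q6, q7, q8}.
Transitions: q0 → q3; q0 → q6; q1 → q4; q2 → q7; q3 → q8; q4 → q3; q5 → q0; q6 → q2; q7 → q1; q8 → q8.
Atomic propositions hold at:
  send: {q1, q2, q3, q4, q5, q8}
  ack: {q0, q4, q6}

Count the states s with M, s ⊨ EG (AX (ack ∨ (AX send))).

8

Sat(AX send) = {s : every successor in {q1, q2, q3, q4, q5, q8}} = {q1, q3, q4, q6, q7, q8}
Sat(ack ∨ (AX send)) = {q0, q1, q3, q4, q6, q7, q8}
Sat(AX (ack ∨ (AX send))) = {s : every successor in {q0, q1, q3, q4, q6, q7, q8}} = {q0, q1, q2, q3, q4, q5, q7, q8}
EG (AX (ack ∨ (AX send))): greatest fixpoint, start Z0 = {q0, q1, q2, q3, q4, q5, q7, q8}, keep only states in Sat with some successor in Z. Already a fixed point.
Sat(EG (AX (ack ∨ (AX send)))) = {q0, q1, q2, q3, q4, q5, q7, q8}
|Sat(EG (AX (ack ∨ (AX send))))| = |{q0, q1, q2, q3, q4, q5, q7, q8}| = 8.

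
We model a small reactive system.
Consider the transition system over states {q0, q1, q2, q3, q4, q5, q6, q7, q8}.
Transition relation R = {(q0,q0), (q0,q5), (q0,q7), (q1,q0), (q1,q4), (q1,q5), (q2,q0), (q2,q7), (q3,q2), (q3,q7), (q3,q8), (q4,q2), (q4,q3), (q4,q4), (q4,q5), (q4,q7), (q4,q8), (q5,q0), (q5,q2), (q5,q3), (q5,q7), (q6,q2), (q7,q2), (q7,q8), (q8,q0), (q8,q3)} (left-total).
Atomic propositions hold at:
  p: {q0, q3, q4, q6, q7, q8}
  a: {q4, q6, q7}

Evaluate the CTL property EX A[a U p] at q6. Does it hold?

A[a U p]: least fixpoint, start Z0 = Sat(p) = {q0, q3, q4, q6, q7, q8}, add states in Sat(a) with every successor in Z. Already a fixed point.
Sat(A[a U p]) = {q0, q3, q4, q6, q7, q8}
Sat(EX A[a U p]) = {s : some successor in {q0, q3, q4, q6, q7, q8}} = {q0, q1, q2, q3, q4, q5, q7, q8}
q6 ∉ Sat(EX A[a U p]) = {q0, q1, q2, q3, q4, q5, q7, q8}, so the formula does not hold at q6.

No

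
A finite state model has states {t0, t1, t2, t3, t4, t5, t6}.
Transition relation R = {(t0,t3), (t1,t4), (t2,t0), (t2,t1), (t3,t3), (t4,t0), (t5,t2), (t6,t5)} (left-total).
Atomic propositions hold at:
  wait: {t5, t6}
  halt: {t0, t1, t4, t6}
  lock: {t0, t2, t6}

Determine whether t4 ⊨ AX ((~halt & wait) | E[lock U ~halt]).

Sat(~halt) = {t2, t3, t5}
Sat(~halt & wait) = {t5}
E[lock U ~halt]: least fixpoint, start Z0 = Sat(~halt) = {t2, t3, t5}, add states in Sat(lock) with some successor in Z. Z1 = {t0, t2, t3, t5, t6}; fixed.
Sat(E[lock U ~halt]) = {t0, t2, t3, t5, t6}
Sat((~halt & wait) | E[lock U ~halt]) = {t0, t2, t3, t5, t6}
Sat(AX ((~halt & wait) | E[lock U ~halt])) = {s : every successor in {t0, t2, t3, t5, t6}} = {t0, t3, t4, t5, t6}
t4 ∈ Sat(AX ((~halt & wait) | E[lock U ~halt])) = {t0, t3, t4, t5, t6}, so the formula holds at t4.

Yes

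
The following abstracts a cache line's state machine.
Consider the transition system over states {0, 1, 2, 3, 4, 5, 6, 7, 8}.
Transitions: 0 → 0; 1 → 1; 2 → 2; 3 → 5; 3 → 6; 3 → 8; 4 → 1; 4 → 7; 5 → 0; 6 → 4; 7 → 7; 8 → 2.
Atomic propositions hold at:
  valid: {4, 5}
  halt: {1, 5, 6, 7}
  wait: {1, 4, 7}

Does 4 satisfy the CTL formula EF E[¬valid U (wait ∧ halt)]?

Yes

Sat(¬valid) = {0, 1, 2, 3, 6, 7, 8}
Sat(wait ∧ halt) = {1, 7}
E[¬valid U (wait ∧ halt)]: least fixpoint, start Z0 = Sat((wait ∧ halt)) = {1, 7}, add states in Sat(¬valid) with some successor in Z. Already a fixed point.
Sat(E[¬valid U (wait ∧ halt)]) = {1, 7}
EF E[¬valid U (wait ∧ halt)]: least fixpoint, start Z0 = {1, 7}, add states with some successor in Z. Z1 = {1, 4, 7}; Z2 = {1, 4, 6, 7}; Z3 = {1, 3, 4, 6, 7}; fixed.
Sat(EF E[¬valid U (wait ∧ halt)]) = {1, 3, 4, 6, 7}
4 ∈ Sat(EF E[¬valid U (wait ∧ halt)]) = {1, 3, 4, 6, 7}, so the formula holds at 4.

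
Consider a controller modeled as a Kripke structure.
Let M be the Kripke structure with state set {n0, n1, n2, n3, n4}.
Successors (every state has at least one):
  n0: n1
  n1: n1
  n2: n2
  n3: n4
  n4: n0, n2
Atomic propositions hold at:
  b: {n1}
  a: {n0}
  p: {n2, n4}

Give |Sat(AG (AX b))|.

2

Sat(AX b) = {s : every successor in {n1}} = {n0, n1}
AG (AX b): greatest fixpoint, start Z0 = {n0, n1}, keep only states in Sat with every successor in Z. Already a fixed point.
Sat(AG (AX b)) = {n0, n1}
|Sat(AG (AX b))| = |{n0, n1}| = 2.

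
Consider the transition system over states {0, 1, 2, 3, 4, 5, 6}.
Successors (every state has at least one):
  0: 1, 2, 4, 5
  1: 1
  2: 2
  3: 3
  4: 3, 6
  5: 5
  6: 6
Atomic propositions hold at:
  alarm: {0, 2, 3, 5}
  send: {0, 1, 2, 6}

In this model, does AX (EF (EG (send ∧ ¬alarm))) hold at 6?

Sat(¬alarm) = {1, 4, 6}
Sat(send ∧ ¬alarm) = {1, 6}
EG (send ∧ ¬alarm): greatest fixpoint, start Z0 = {1, 6}, keep only states in Sat with some successor in Z. Already a fixed point.
Sat(EG (send ∧ ¬alarm)) = {1, 6}
EF (EG (send ∧ ¬alarm)): least fixpoint, start Z0 = {1, 6}, add states with some successor in Z. Z1 = {0, 1, 4, 6}; fixed.
Sat(EF (EG (send ∧ ¬alarm))) = {0, 1, 4, 6}
Sat(AX (EF (EG (send ∧ ¬alarm)))) = {s : every successor in {0, 1, 4, 6}} = {1, 6}
6 ∈ Sat(AX (EF (EG (send ∧ ¬alarm)))) = {1, 6}, so the formula holds at 6.

Yes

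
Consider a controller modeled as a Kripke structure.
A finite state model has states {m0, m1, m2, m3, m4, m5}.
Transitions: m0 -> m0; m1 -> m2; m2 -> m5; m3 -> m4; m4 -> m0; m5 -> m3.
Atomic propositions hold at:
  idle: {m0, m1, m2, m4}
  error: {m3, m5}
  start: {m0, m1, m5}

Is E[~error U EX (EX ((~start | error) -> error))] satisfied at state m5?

Sat(~error) = {m0, m1, m2, m4}
Sat(~start) = {m2, m3, m4}
Sat(~start | error) = {m2, m3, m4, m5}
Sat((~start | error) -> error) = {m0, m1, m3, m5}
Sat(EX ((~start | error) -> error)) = {s : some successor in {m0, m1, m3, m5}} = {m0, m2, m4, m5}
Sat(EX (EX ((~start | error) -> error))) = {s : some successor in {m0, m2, m4, m5}} = {m0, m1, m2, m3, m4}
E[~error U EX (EX ((~start | error) -> error))]: least fixpoint, start Z0 = Sat(EX (EX ((~start | error) -> error))) = {m0, m1, m2, m3, m4}, add states in Sat(~error) with some successor in Z. Already a fixed point.
Sat(E[~error U EX (EX ((~start | error) -> error))]) = {m0, m1, m2, m3, m4}
m5 ∉ Sat(E[~error U EX (EX ((~start | error) -> error))]) = {m0, m1, m2, m3, m4}, so the formula does not hold at m5.

No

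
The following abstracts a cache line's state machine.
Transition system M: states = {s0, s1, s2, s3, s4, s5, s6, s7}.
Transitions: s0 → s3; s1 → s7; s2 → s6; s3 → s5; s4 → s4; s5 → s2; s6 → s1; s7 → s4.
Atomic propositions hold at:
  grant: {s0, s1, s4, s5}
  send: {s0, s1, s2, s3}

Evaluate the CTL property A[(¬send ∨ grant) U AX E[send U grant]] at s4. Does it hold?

Yes

Sat(¬send) = {s4, s5, s6, s7}
Sat(¬send ∨ grant) = {s0, s1, s4, s5, s6, s7}
E[send U grant]: least fixpoint, start Z0 = Sat(grant) = {s0, s1, s4, s5}, add states in Sat(send) with some successor in Z. Z1 = {s0, s1, s3, s4, s5}; fixed.
Sat(E[send U grant]) = {s0, s1, s3, s4, s5}
Sat(AX E[send U grant]) = {s : every successor in {s0, s1, s3, s4, s5}} = {s0, s3, s4, s6, s7}
A[(¬send ∨ grant) U AX E[send U grant]]: least fixpoint, start Z0 = Sat(AX E[send U grant]) = {s0, s3, s4, s6, s7}, add states in Sat(¬send ∨ grant) with every successor in Z. Z1 = {s0, s1, s3, s4, s6, s7}; fixed.
Sat(A[(¬send ∨ grant) U AX E[send U grant]]) = {s0, s1, s3, s4, s6, s7}
s4 ∈ Sat(A[(¬send ∨ grant) U AX E[send U grant]]) = {s0, s1, s3, s4, s6, s7}, so the formula holds at s4.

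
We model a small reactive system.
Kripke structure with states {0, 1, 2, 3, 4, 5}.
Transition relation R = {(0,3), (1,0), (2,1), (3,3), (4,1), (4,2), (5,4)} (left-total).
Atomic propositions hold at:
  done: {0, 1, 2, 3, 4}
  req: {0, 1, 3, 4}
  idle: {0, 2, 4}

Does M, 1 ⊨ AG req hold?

Yes

AG req: greatest fixpoint, start Z0 = {0, 1, 3, 4}, keep only states in Sat with every successor in Z. Z1 = {0, 1, 3}; fixed.
Sat(AG req) = {0, 1, 3}
1 ∈ Sat(AG req) = {0, 1, 3}, so the formula holds at 1.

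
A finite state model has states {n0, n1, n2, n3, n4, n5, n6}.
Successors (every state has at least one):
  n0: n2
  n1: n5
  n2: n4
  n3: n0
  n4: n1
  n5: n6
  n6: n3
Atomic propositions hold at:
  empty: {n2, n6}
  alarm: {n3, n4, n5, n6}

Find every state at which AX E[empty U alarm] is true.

{n0, n1, n2, n5, n6}

E[empty U alarm]: least fixpoint, start Z0 = Sat(alarm) = {n3, n4, n5, n6}, add states in Sat(empty) with some successor in Z. Z1 = {n2, n3, n4, n5, n6}; fixed.
Sat(E[empty U alarm]) = {n2, n3, n4, n5, n6}
Sat(AX E[empty U alarm]) = {s : every successor in {n2, n3, n4, n5, n6}} = {n0, n1, n2, n5, n6}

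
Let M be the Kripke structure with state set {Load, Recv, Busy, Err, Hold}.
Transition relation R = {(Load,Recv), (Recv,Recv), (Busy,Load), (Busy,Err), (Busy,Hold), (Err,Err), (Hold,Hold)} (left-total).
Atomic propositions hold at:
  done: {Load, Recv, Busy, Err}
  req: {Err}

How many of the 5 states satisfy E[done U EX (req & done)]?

2

Sat(req & done) = {Err}
Sat(EX (req & done)) = {s : some successor in {Err}} = {Busy, Err}
E[done U EX (req & done)]: least fixpoint, start Z0 = Sat(EX (req & done)) = {Busy, Err}, add states in Sat(done) with some successor in Z. Already a fixed point.
Sat(E[done U EX (req & done)]) = {Busy, Err}
|Sat(E[done U EX (req & done)])| = |{Busy, Err}| = 2.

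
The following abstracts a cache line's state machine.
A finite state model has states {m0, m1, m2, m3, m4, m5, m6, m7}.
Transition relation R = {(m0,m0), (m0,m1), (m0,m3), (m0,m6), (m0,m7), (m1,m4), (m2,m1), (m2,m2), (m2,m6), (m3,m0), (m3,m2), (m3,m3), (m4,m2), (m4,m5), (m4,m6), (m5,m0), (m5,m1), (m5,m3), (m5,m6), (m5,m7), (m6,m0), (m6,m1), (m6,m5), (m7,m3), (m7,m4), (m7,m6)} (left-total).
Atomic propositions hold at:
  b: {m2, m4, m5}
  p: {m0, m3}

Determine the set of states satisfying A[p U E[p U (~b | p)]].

{m0, m1, m3, m6, m7}

Sat(~b) = {m0, m1, m3, m6, m7}
Sat(~b | p) = {m0, m1, m3, m6, m7}
E[p U (~b | p)]: least fixpoint, start Z0 = Sat((~b | p)) = {m0, m1, m3, m6, m7}, add states in Sat(p) with some successor in Z. Already a fixed point.
Sat(E[p U (~b | p)]) = {m0, m1, m3, m6, m7}
A[p U E[p U (~b | p)]]: least fixpoint, start Z0 = Sat(E[p U (~b | p)]) = {m0, m1, m3, m6, m7}, add states in Sat(p) with every successor in Z. Already a fixed point.
Sat(A[p U E[p U (~b | p)]]) = {m0, m1, m3, m6, m7}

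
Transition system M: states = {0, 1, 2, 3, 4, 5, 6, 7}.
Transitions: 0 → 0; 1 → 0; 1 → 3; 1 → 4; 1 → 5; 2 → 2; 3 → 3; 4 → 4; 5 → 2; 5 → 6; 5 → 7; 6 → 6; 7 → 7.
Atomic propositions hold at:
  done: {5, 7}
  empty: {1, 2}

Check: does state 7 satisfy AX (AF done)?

Yes

AF done: least fixpoint, start Z0 = {5, 7}, add states with every successor in Z. Already a fixed point.
Sat(AF done) = {5, 7}
Sat(AX (AF done)) = {s : every successor in {5, 7}} = {7}
7 ∈ Sat(AX (AF done)) = {7}, so the formula holds at 7.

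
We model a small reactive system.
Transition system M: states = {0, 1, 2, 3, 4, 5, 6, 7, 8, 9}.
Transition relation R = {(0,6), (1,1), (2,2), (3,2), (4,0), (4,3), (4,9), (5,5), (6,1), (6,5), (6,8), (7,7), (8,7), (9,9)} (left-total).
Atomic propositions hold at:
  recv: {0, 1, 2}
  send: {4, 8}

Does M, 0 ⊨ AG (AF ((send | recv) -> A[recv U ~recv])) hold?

Sat(send | recv) = {0, 1, 2, 4, 8}
Sat(~recv) = {3, 4, 5, 6, 7, 8, 9}
A[recv U ~recv]: least fixpoint, start Z0 = Sat(~recv) = {3, 4, 5, 6, 7, 8, 9}, add states in Sat(recv) with every successor in Z. Z1 = {0, 3, 4, 5, 6, 7, 8, 9}; fixed.
Sat(A[recv U ~recv]) = {0, 3, 4, 5, 6, 7, 8, 9}
Sat((send | recv) -> A[recv U ~recv]) = {0, 3, 4, 5, 6, 7, 8, 9}
AF ((send | recv) -> A[recv U ~recv]): least fixpoint, start Z0 = {0, 3, 4, 5, 6, 7, 8, 9}, add states with every successor in Z. Already a fixed point.
Sat(AF ((send | recv) -> A[recv U ~recv])) = {0, 3, 4, 5, 6, 7, 8, 9}
AG (AF ((send | recv) -> A[recv U ~recv])): greatest fixpoint, start Z0 = {0, 3, 4, 5, 6, 7, 8, 9}, keep only states in Sat with every successor in Z. Z1 = {0, 4, 5, 7, 8, 9}; Z2 = {5, 7, 8, 9}; fixed.
Sat(AG (AF ((send | recv) -> A[recv U ~recv]))) = {5, 7, 8, 9}
0 ∉ Sat(AG (AF ((send | recv) -> A[recv U ~recv]))) = {5, 7, 8, 9}, so the formula does not hold at 0.

No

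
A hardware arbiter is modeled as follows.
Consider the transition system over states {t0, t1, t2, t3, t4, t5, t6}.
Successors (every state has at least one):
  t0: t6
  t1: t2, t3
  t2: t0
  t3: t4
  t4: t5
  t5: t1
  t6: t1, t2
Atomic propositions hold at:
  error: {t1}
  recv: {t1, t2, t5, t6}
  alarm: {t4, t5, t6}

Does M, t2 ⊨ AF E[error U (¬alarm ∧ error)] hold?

No

Sat(¬alarm) = {t0, t1, t2, t3}
Sat(¬alarm ∧ error) = {t1}
E[error U (¬alarm ∧ error)]: least fixpoint, start Z0 = Sat((¬alarm ∧ error)) = {t1}, add states in Sat(error) with some successor in Z. Already a fixed point.
Sat(E[error U (¬alarm ∧ error)]) = {t1}
AF E[error U (¬alarm ∧ error)]: least fixpoint, start Z0 = {t1}, add states with every successor in Z. Z1 = {t1, t5}; Z2 = {t1, t4, t5}; Z3 = {t1, t3, t4, t5}; fixed.
Sat(AF E[error U (¬alarm ∧ error)]) = {t1, t3, t4, t5}
t2 ∉ Sat(AF E[error U (¬alarm ∧ error)]) = {t1, t3, t4, t5}, so the formula does not hold at t2.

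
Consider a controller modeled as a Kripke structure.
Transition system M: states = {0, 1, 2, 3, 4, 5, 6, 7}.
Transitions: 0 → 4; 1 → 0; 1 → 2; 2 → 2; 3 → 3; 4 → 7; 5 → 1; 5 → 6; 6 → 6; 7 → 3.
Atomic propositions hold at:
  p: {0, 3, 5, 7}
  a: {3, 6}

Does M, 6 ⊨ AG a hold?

Yes

AG a: greatest fixpoint, start Z0 = {3, 6}, keep only states in Sat with every successor in Z. Already a fixed point.
Sat(AG a) = {3, 6}
6 ∈ Sat(AG a) = {3, 6}, so the formula holds at 6.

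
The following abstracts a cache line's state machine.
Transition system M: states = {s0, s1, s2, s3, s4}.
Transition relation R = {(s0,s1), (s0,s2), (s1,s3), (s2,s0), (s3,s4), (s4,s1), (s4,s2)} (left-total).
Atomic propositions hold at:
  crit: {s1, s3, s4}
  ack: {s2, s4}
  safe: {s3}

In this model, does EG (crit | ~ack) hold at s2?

Sat(~ack) = {s0, s1, s3}
Sat(crit | ~ack) = {s0, s1, s3, s4}
EG (crit | ~ack): greatest fixpoint, start Z0 = {s0, s1, s3, s4}, keep only states in Sat with some successor in Z. Already a fixed point.
Sat(EG (crit | ~ack)) = {s0, s1, s3, s4}
s2 ∉ Sat(EG (crit | ~ack)) = {s0, s1, s3, s4}, so the formula does not hold at s2.

No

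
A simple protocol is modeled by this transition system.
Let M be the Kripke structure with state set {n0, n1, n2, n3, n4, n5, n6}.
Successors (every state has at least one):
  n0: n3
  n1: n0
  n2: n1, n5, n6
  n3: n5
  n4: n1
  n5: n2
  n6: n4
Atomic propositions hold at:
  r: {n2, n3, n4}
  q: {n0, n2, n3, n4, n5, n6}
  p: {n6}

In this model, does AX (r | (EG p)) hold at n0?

Yes

EG p: greatest fixpoint, start Z0 = {n6}, keep only states in Sat with some successor in Z. Z1 = ∅; fixed.
Sat(EG p) = ∅
Sat(r | (EG p)) = {n2, n3, n4}
Sat(AX (r | (EG p))) = {s : every successor in {n2, n3, n4}} = {n0, n5, n6}
n0 ∈ Sat(AX (r | (EG p))) = {n0, n5, n6}, so the formula holds at n0.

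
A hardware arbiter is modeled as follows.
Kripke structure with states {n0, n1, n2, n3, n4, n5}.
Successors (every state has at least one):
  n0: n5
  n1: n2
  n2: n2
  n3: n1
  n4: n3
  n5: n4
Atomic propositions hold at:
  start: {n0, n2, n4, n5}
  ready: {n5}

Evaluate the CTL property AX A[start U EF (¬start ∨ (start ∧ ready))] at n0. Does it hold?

Sat(¬start) = {n1, n3}
Sat(start ∧ ready) = {n5}
Sat(¬start ∨ (start ∧ ready)) = {n1, n3, n5}
EF (¬start ∨ (start ∧ ready)): least fixpoint, start Z0 = {n1, n3, n5}, add states with some successor in Z. Z1 = {n0, n1, n3, n4, n5}; fixed.
Sat(EF (¬start ∨ (start ∧ ready))) = {n0, n1, n3, n4, n5}
A[start U EF (¬start ∨ (start ∧ ready))]: least fixpoint, start Z0 = Sat(EF (¬start ∨ (start ∧ ready))) = {n0, n1, n3, n4, n5}, add states in Sat(start) with every successor in Z. Already a fixed point.
Sat(A[start U EF (¬start ∨ (start ∧ ready))]) = {n0, n1, n3, n4, n5}
Sat(AX A[start U EF (¬start ∨ (start ∧ ready))]) = {s : every successor in {n0, n1, n3, n4, n5}} = {n0, n3, n4, n5}
n0 ∈ Sat(AX A[start U EF (¬start ∨ (start ∧ ready))]) = {n0, n3, n4, n5}, so the formula holds at n0.

Yes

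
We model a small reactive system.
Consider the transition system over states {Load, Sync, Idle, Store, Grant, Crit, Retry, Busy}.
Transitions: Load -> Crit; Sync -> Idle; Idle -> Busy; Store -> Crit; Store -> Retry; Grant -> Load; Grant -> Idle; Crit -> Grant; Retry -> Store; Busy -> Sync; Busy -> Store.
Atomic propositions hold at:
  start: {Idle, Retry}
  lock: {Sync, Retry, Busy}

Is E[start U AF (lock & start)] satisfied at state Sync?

Sat(lock & start) = {Retry}
AF (lock & start): least fixpoint, start Z0 = {Retry}, add states with every successor in Z. Already a fixed point.
Sat(AF (lock & start)) = {Retry}
E[start U AF (lock & start)]: least fixpoint, start Z0 = Sat(AF (lock & start)) = {Retry}, add states in Sat(start) with some successor in Z. Already a fixed point.
Sat(E[start U AF (lock & start)]) = {Retry}
Sync ∉ Sat(E[start U AF (lock & start)]) = {Retry}, so the formula does not hold at Sync.

No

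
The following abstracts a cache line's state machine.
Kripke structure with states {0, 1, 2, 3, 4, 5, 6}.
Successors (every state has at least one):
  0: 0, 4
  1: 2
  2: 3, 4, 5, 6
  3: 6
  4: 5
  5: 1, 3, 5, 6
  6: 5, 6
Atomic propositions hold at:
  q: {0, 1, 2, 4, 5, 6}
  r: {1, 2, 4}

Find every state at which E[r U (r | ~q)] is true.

Sat(~q) = {3}
Sat(r | ~q) = {1, 2, 3, 4}
E[r U (r | ~q)]: least fixpoint, start Z0 = Sat((r | ~q)) = {1, 2, 3, 4}, add states in Sat(r) with some successor in Z. Already a fixed point.
Sat(E[r U (r | ~q)]) = {1, 2, 3, 4}

{1, 2, 3, 4}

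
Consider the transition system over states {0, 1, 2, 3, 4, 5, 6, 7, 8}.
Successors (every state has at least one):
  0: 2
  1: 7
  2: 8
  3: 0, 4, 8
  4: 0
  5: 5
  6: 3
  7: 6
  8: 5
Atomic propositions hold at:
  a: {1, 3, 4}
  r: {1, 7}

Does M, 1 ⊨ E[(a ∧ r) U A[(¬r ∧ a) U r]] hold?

Yes

Sat(a ∧ r) = {1}
Sat(¬r) = {0, 2, 3, 4, 5, 6, 8}
Sat(¬r ∧ a) = {3, 4}
A[(¬r ∧ a) U r]: least fixpoint, start Z0 = Sat(r) = {1, 7}, add states in Sat(¬r ∧ a) with every successor in Z. Already a fixed point.
Sat(A[(¬r ∧ a) U r]) = {1, 7}
E[(a ∧ r) U A[(¬r ∧ a) U r]]: least fixpoint, start Z0 = Sat(A[(¬r ∧ a) U r]) = {1, 7}, add states in Sat(a ∧ r) with some successor in Z. Already a fixed point.
Sat(E[(a ∧ r) U A[(¬r ∧ a) U r]]) = {1, 7}
1 ∈ Sat(E[(a ∧ r) U A[(¬r ∧ a) U r]]) = {1, 7}, so the formula holds at 1.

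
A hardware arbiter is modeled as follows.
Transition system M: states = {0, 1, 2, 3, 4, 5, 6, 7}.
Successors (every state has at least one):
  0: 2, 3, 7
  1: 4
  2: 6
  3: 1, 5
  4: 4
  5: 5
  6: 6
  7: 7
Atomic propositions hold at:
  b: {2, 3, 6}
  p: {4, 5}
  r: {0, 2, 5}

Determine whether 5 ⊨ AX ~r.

No

Sat(~r) = {1, 3, 4, 6, 7}
Sat(AX ~r) = {s : every successor in {1, 3, 4, 6, 7}} = {1, 2, 4, 6, 7}
5 ∉ Sat(AX ~r) = {1, 2, 4, 6, 7}, so the formula does not hold at 5.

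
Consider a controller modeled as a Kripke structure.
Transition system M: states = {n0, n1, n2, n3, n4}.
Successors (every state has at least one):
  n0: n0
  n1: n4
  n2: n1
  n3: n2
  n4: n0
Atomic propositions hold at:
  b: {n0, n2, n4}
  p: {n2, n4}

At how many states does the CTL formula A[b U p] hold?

2

A[b U p]: least fixpoint, start Z0 = Sat(p) = {n2, n4}, add states in Sat(b) with every successor in Z. Already a fixed point.
Sat(A[b U p]) = {n2, n4}
|Sat(A[b U p])| = |{n2, n4}| = 2.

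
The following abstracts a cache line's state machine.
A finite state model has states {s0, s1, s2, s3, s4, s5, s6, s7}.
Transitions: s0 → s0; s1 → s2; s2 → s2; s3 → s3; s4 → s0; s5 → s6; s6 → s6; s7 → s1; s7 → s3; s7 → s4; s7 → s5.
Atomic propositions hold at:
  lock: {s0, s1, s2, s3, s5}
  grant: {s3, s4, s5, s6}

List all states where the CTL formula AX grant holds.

{s3, s5, s6}

Sat(AX grant) = {s : every successor in {s3, s4, s5, s6}} = {s3, s5, s6}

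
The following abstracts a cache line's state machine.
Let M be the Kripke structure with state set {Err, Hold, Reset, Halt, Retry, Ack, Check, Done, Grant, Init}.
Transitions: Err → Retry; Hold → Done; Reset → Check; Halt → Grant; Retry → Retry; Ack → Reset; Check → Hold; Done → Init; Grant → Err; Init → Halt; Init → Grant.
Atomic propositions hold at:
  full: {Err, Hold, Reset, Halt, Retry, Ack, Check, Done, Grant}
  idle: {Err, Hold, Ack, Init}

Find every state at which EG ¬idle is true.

{Retry}

Sat(¬idle) = {Reset, Halt, Retry, Check, Done, Grant}
EG ¬idle: greatest fixpoint, start Z0 = {Reset, Halt, Retry, Check, Done, Grant}, keep only states in Sat with some successor in Z. Z1 = {Reset, Halt, Retry}; Z2 = {Retry}; fixed.
Sat(EG ¬idle) = {Retry}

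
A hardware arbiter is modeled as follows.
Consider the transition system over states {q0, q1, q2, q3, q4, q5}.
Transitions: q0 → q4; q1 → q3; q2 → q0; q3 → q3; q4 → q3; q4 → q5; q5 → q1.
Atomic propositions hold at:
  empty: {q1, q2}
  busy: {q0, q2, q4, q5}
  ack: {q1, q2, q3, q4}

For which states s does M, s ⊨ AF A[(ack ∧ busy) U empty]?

Sat(ack ∧ busy) = {q2, q4}
A[(ack ∧ busy) U empty]: least fixpoint, start Z0 = Sat(empty) = {q1, q2}, add states in Sat(ack ∧ busy) with every successor in Z. Already a fixed point.
Sat(A[(ack ∧ busy) U empty]) = {q1, q2}
AF A[(ack ∧ busy) U empty]: least fixpoint, start Z0 = {q1, q2}, add states with every successor in Z. Z1 = {q1, q2, q5}; fixed.
Sat(AF A[(ack ∧ busy) U empty]) = {q1, q2, q5}

{q1, q2, q5}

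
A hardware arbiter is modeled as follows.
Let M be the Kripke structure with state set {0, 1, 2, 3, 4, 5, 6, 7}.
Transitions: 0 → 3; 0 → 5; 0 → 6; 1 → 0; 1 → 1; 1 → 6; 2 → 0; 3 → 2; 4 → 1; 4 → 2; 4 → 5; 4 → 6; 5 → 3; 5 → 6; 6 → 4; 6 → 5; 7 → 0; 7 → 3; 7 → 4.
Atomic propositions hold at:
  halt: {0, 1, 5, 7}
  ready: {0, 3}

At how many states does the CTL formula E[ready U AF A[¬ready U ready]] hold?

3

Sat(¬ready) = {1, 2, 4, 5, 6, 7}
A[¬ready U ready]: least fixpoint, start Z0 = Sat(ready) = {0, 3}, add states in Sat(¬ready) with every successor in Z. Z1 = {0, 2, 3}; fixed.
Sat(A[¬ready U ready]) = {0, 2, 3}
AF A[¬ready U ready]: least fixpoint, start Z0 = {0, 2, 3}, add states with every successor in Z. Already a fixed point.
Sat(AF A[¬ready U ready]) = {0, 2, 3}
E[ready U AF A[¬ready U ready]]: least fixpoint, start Z0 = Sat(AF A[¬ready U ready]) = {0, 2, 3}, add states in Sat(ready) with some successor in Z. Already a fixed point.
Sat(E[ready U AF A[¬ready U ready]]) = {0, 2, 3}
|Sat(E[ready U AF A[¬ready U ready]])| = |{0, 2, 3}| = 3.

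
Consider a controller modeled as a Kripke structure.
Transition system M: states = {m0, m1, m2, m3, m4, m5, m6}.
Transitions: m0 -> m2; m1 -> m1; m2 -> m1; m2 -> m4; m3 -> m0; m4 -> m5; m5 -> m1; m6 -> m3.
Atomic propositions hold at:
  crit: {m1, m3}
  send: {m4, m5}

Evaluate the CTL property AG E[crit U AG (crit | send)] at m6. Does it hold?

Sat(crit | send) = {m1, m3, m4, m5}
AG (crit | send): greatest fixpoint, start Z0 = {m1, m3, m4, m5}, keep only states in Sat with every successor in Z. Z1 = {m1, m4, m5}; fixed.
Sat(AG (crit | send)) = {m1, m4, m5}
E[crit U AG (crit | send)]: least fixpoint, start Z0 = Sat(AG (crit | send)) = {m1, m4, m5}, add states in Sat(crit) with some successor in Z. Already a fixed point.
Sat(E[crit U AG (crit | send)]) = {m1, m4, m5}
AG E[crit U AG (crit | send)]: greatest fixpoint, start Z0 = {m1, m4, m5}, keep only states in Sat with every successor in Z. Already a fixed point.
Sat(AG E[crit U AG (crit | send)]) = {m1, m4, m5}
m6 ∉ Sat(AG E[crit U AG (crit | send)]) = {m1, m4, m5}, so the formula does not hold at m6.

No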